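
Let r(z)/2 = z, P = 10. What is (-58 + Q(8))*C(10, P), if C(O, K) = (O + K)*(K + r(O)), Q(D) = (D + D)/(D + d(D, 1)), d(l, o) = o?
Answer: -101200/3 ≈ -33733.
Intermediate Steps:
r(z) = 2*z
Q(D) = 2*D/(1 + D) (Q(D) = (D + D)/(D + 1) = (2*D)/(1 + D) = 2*D/(1 + D))
C(O, K) = (K + O)*(K + 2*O) (C(O, K) = (O + K)*(K + 2*O) = (K + O)*(K + 2*O))
(-58 + Q(8))*C(10, P) = (-58 + 2*8/(1 + 8))*(10**2 + 2*10**2 + 3*10*10) = (-58 + 2*8/9)*(100 + 2*100 + 300) = (-58 + 2*8*(1/9))*(100 + 200 + 300) = (-58 + 16/9)*600 = -506/9*600 = -101200/3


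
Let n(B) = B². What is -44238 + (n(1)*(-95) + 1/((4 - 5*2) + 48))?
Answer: -1861985/42 ≈ -44333.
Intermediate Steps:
-44238 + (n(1)*(-95) + 1/((4 - 5*2) + 48)) = -44238 + (1²*(-95) + 1/((4 - 5*2) + 48)) = -44238 + (1*(-95) + 1/((4 - 10) + 48)) = -44238 + (-95 + 1/(-6 + 48)) = -44238 + (-95 + 1/42) = -44238 - 3989/42 = -1861985/42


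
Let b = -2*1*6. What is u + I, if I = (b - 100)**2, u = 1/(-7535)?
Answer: 94519039/7535 ≈ 12544.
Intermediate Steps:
b = -12 (b = -2*6 = -12)
u = -1/7535 ≈ -0.00013271
I = 12544 (I = (-12 - 100)**2 = (-112)**2 = 12544)
u + I = -1/7535 + 12544 = 94519039/7535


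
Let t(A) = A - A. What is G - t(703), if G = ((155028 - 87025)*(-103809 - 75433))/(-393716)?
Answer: 6094496863/196858 ≈ 30959.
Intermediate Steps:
t(A) = 0
G = 6094496863/196858 (G = (68003*(-179242))*(-1/393716) = -12188993726*(-1/393716) = 6094496863/196858 ≈ 30959.)
G - t(703) = 6094496863/196858 - 1*0 = 6094496863/196858 + 0 = 6094496863/196858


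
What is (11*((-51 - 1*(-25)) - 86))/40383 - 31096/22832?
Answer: -22926407/16464726 ≈ -1.3925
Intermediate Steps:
(11*((-51 - 1*(-25)) - 86))/40383 - 31096/22832 = (11*((-51 + 25) - 86))*(1/40383) - 31096*1/22832 = (11*(-26 - 86))*(1/40383) - 3887/2854 = (11*(-112))*(1/40383) - 3887/2854 = -1232*1/40383 - 3887/2854 = -176/5769 - 3887/2854 = -22926407/16464726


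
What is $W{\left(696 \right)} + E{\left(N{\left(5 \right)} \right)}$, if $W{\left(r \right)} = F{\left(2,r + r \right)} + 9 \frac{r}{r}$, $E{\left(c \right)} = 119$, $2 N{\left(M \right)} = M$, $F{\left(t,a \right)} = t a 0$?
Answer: $128$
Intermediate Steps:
$F{\left(t,a \right)} = 0$ ($F{\left(t,a \right)} = a t 0 = 0$)
$N{\left(M \right)} = \frac{M}{2}$
$W{\left(r \right)} = 9$ ($W{\left(r \right)} = 0 + 9 \frac{r}{r} = 0 + 9 \cdot 1 = 0 + 9 = 9$)
$W{\left(696 \right)} + E{\left(N{\left(5 \right)} \right)} = 9 + 119 = 128$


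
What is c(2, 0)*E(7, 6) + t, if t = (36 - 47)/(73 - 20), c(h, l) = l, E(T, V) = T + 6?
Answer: -11/53 ≈ -0.20755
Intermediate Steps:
E(T, V) = 6 + T
t = -11/53 ≈ -0.20755
c(2, 0)*E(7, 6) + t = 0*(6 + 7) - 11/53 = 0*13 - 11/53 = 0 - 11/53 = -11/53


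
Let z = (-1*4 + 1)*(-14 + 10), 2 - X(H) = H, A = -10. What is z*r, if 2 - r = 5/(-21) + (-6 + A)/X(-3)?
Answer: 2284/35 ≈ 65.257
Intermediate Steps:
X(H) = 2 - H
z = 12 (z = (-4 + 1)*(-4) = -3*(-4) = 12)
r = 571/105 (r = 2 - (5/(-21) + (-6 - 10)/(2 - 1*(-3))) = 2 - (5*(-1/21) - 16/(2 + 3)) = 2 - (-5/21 - 16/5) = 2 - 1*(-361/105) = 2 + 361/105 = 571/105 ≈ 5.4381)
z*r = 12*(571/105) = 2284/35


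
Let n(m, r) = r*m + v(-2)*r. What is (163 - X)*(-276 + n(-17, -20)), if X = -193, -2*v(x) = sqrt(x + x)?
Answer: 22784 + 7120*I ≈ 22784.0 + 7120.0*I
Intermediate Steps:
v(x) = -sqrt(2)*sqrt(x)/2 (v(x) = -sqrt(x + x)/2 = -sqrt(2)*sqrt(x)/2)
n(m, r) = m*r - I*r (n(m, r) = r*m + (-sqrt(2)*sqrt(-2)/2)*r = m*r + (-sqrt(2)*I*sqrt(2)/2)*r = m*r + (-I)*r = m*r - I*r)
(163 - X)*(-276 + n(-17, -20)) = (163 - 1*(-193))*(-276 - 20*(-17 - I)) = (163 + 193)*(-276 + (340 + 20*I)) = 356*(64 + 20*I) = 22784 + 7120*I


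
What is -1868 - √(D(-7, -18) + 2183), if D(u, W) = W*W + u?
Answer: -1918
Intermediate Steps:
D(u, W) = u + W² (D(u, W) = W² + u = u + W²)
-1868 - √(D(-7, -18) + 2183) = -1868 - √((-7 + (-18)²) + 2183) = -1868 - √((-7 + 324) + 2183) = -1868 - √(317 + 2183) = -1868 - √2500 = -1868 - 1*50 = -1868 - 50 = -1918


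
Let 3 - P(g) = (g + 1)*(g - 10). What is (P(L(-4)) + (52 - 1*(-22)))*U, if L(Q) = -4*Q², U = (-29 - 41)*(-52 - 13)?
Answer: -20861750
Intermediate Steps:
U = 4550 (U = -70*(-65) = 4550)
P(g) = 3 - (1 + g)*(-10 + g) (P(g) = 3 - (g + 1)*(g - 10) = 3 - (1 + g)*(-10 + g))
(P(L(-4)) + (52 - 1*(-22)))*U = ((13 - (-4*(-4)²)² + 9*(-4*(-4)²)) + (52 - 1*(-22)))*4550 = ((13 - (-4*16)² + 9*(-4*16)) + (52 + 22))*4550 = ((13 - 1*(-64)² + 9*(-64)) + 74)*4550 = ((13 - 1*4096 - 576) + 74)*4550 = ((13 - 4096 - 576) + 74)*4550 = (-4659 + 74)*4550 = -4585*4550 = -20861750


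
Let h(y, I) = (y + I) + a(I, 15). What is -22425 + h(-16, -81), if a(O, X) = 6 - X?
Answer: -22531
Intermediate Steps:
h(y, I) = -9 + I + y (h(y, I) = (y + I) + (6 - 1*15) = (I + y) + (6 - 15) = (I + y) - 9 = -9 + I + y)
-22425 + h(-16, -81) = -22425 + (-9 - 81 - 16) = -22425 - 106 = -22531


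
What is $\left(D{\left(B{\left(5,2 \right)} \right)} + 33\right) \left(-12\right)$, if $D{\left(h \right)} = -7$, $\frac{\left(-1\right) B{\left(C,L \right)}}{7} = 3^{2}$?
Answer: $-312$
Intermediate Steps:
$B{\left(C,L \right)} = -63$ ($B{\left(C,L \right)} = - 7 \cdot 3^{2} = \left(-7\right) 9 = -63$)
$\left(D{\left(B{\left(5,2 \right)} \right)} + 33\right) \left(-12\right) = \left(-7 + 33\right) \left(-12\right) = 26 \left(-12\right) = -312$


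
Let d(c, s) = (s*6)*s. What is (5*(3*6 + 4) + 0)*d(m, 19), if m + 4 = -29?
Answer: 238260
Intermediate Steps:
m = -33 (m = -4 - 29 = -33)
d(c, s) = 6*s**2 (d(c, s) = (6*s)*s = 6*s**2)
(5*(3*6 + 4) + 0)*d(m, 19) = (5*(3*6 + 4) + 0)*(6*19**2) = (5*(18 + 4) + 0)*(6*361) = (5*22 + 0)*2166 = (110 + 0)*2166 = 110*2166 = 238260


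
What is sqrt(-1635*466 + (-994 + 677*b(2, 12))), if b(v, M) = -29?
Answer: I*sqrt(782537) ≈ 884.61*I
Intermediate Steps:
sqrt(-1635*466 + (-994 + 677*b(2, 12))) = sqrt(-1635*466 + (-994 + 677*(-29))) = sqrt(-761910 + (-994 - 19633)) = sqrt(-761910 - 20627) = sqrt(-782537) = I*sqrt(782537)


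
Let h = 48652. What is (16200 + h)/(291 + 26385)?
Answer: 16213/6669 ≈ 2.4311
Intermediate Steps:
(16200 + h)/(291 + 26385) = (16200 + 48652)/(291 + 26385) = 64852/26676 = 64852*(1/26676) = 16213/6669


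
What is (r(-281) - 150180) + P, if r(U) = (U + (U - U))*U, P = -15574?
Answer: -86793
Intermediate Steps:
r(U) = U² (r(U) = (U + 0)*U = U*U = U²)
(r(-281) - 150180) + P = ((-281)² - 150180) - 15574 = (78961 - 150180) - 15574 = -71219 - 15574 = -86793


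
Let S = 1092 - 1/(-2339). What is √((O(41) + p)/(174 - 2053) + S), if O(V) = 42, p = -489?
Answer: 2*√5274380070328346/4394981 ≈ 33.049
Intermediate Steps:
S = 2554189/2339 (S = 1092 - 1*(-1/2339) = 1092 + 1/2339 = 2554189/2339 ≈ 1092.0)
√((O(41) + p)/(174 - 2053) + S) = √((42 - 489)/(174 - 2053) + 2554189/2339) = √(-447/(-1879) + 2554189/2339) = √(-447*(-1/1879) + 2554189/2339) = √(447/1879 + 2554189/2339) = √(4800366664/4394981) = 2*√5274380070328346/4394981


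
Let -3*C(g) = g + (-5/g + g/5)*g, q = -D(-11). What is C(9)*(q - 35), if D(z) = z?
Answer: 808/5 ≈ 161.60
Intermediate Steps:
q = 11 (q = -1*(-11) = 11)
C(g) = -g/3 - g*(-5/g + g/5)/3 (C(g) = -(g + (-5/g + g/5)*g)/3 = -(g + g*(-5/g + g/5))/3 = -g/3 - g*(-5/g + g/5)/3)
C(9)*(q - 35) = (5/3 - ⅓*9 - 1/15*9²)*(11 - 35) = (5/3 - 3 - 1/15*81)*(-24) = (5/3 - 3 - 27/5)*(-24) = -101/15*(-24) = 808/5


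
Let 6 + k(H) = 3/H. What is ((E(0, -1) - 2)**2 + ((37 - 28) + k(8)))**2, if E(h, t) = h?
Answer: 3481/64 ≈ 54.391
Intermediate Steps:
k(H) = -6 + 3/H
((E(0, -1) - 2)**2 + ((37 - 28) + k(8)))**2 = ((0 - 2)**2 + ((37 - 28) + (-6 + 3/8)))**2 = ((-2)**2 + (9 + (-6 + 3*(1/8))))**2 = (4 + (9 + (-6 + 3/8)))**2 = (4 + (9 - 45/8))**2 = (4 + 27/8)**2 = (59/8)**2 = 3481/64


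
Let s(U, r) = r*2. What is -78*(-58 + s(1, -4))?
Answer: 5148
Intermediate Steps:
s(U, r) = 2*r
-78*(-58 + s(1, -4)) = -78*(-58 + 2*(-4)) = -78*(-58 - 8) = -78*(-66) = 5148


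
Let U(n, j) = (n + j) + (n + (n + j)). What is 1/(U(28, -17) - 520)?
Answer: -1/470 ≈ -0.0021277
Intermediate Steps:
U(n, j) = 2*j + 3*n (U(n, j) = (j + n) + (n + (j + n)) = (j + n) + (j + 2*n) = 2*j + 3*n)
1/(U(28, -17) - 520) = 1/((2*(-17) + 3*28) - 520) = 1/((-34 + 84) - 520) = 1/(50 - 520) = 1/(-470) = -1/470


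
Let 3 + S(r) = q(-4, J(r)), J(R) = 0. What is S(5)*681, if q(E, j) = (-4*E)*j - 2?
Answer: -3405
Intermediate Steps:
q(E, j) = -2 - 4*E*j (q(E, j) = -4*E*j - 2 = -2 - 4*E*j)
S(r) = -5 (S(r) = -3 + (-2 - 4*(-4)*0) = -3 + (-2 + 0) = -3 - 2 = -5)
S(5)*681 = -5*681 = -3405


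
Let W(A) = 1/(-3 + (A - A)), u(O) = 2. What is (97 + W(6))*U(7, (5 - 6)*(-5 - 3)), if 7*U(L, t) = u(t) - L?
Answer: -1450/21 ≈ -69.048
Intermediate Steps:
U(L, t) = 2/7 - L/7 (U(L, t) = (2 - L)/7 = 2/7 - L/7)
W(A) = -⅓ (W(A) = 1/(-3 + 0) = 1/(-3) = -⅓)
(97 + W(6))*U(7, (5 - 6)*(-5 - 3)) = (97 - ⅓)*(2/7 - ⅐*7) = 290*(2/7 - 1)/3 = (290/3)*(-5/7) = -1450/21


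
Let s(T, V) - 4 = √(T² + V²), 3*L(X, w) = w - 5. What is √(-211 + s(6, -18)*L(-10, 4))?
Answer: √(-1911 - 18*√10)/3 ≈ 14.787*I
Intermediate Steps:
L(X, w) = -5/3 + w/3 (L(X, w) = (w - 5)/3 = (-5 + w)/3 = -5/3 + w/3)
s(T, V) = 4 + √(T² + V²)
√(-211 + s(6, -18)*L(-10, 4)) = √(-211 + (4 + √(6² + (-18)²))*(-5/3 + (⅓)*4)) = √(-211 + (4 + √(36 + 324))*(-5/3 + 4/3)) = √(-211 + (4 + √360)*(-⅓)) = √(-211 + (4 + 6*√10)*(-⅓)) = √(-211 + (-4/3 - 2*√10)) = √(-637/3 - 2*√10)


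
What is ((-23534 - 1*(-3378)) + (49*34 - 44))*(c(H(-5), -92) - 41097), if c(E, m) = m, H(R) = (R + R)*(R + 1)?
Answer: 763396926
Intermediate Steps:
H(R) = 2*R*(1 + R) (H(R) = (2*R)*(1 + R) = 2*R*(1 + R))
((-23534 - 1*(-3378)) + (49*34 - 44))*(c(H(-5), -92) - 41097) = ((-23534 - 1*(-3378)) + (49*34 - 44))*(-92 - 41097) = ((-23534 + 3378) + (1666 - 44))*(-41189) = (-20156 + 1622)*(-41189) = -18534*(-41189) = 763396926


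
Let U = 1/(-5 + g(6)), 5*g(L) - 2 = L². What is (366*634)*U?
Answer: 1160220/13 ≈ 89248.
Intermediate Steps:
g(L) = ⅖ + L²/5
U = 5/13 (U = 1/(-5 + (⅖ + (⅕)*6²)) = 1/(-5 + (⅖ + (⅕)*36)) = 1/(-5 + (⅖ + 36/5)) = 1/(-5 + 38/5) = 1/(13/5) = 5/13 ≈ 0.38462)
(366*634)*U = (366*634)*(5/13) = 232044*(5/13) = 1160220/13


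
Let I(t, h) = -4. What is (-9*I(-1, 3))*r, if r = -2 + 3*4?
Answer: 360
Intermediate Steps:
r = 10 (r = -2 + 12 = 10)
(-9*I(-1, 3))*r = -9*(-4)*10 = 36*10 = 360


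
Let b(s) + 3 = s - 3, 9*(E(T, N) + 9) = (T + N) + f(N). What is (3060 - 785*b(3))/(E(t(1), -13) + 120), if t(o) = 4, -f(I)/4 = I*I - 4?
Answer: 3249/22 ≈ 147.68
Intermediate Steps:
f(I) = 16 - 4*I² (f(I) = -4*(I*I - 4) = -4*(I² - 4) = -4*(-4 + I²) = 16 - 4*I²)
E(T, N) = -65/9 - 4*N²/9 + N/9 + T/9 (E(T, N) = -9 + ((T + N) + (16 - 4*N²))/9 = -9 + ((N + T) + (16 - 4*N²))/9 = -9 + (16 + N + T - 4*N²)/9 = -9 + (16/9 - 4*N²/9 + N/9 + T/9) = -65/9 - 4*N²/9 + N/9 + T/9)
b(s) = -6 + s (b(s) = -3 + (s - 3) = -3 + (-3 + s) = -6 + s)
(3060 - 785*b(3))/(E(t(1), -13) + 120) = (3060 - 785*(-6 + 3))/((-65/9 - 4/9*(-13)² + (⅑)*(-13) + (⅑)*4) + 120) = (3060 - 785*(-3))/((-65/9 - 4/9*169 - 13/9 + 4/9) + 120) = (3060 + 2355)/((-65/9 - 676/9 - 13/9 + 4/9) + 120) = 5415/(-250/3 + 120) = 5415/(110/3) = 5415*(3/110) = 3249/22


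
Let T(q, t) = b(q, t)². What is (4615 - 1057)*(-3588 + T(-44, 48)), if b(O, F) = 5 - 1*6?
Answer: -12762546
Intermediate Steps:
b(O, F) = -1 (b(O, F) = 5 - 6 = -1)
T(q, t) = 1 (T(q, t) = (-1)² = 1)
(4615 - 1057)*(-3588 + T(-44, 48)) = (4615 - 1057)*(-3588 + 1) = 3558*(-3587) = -12762546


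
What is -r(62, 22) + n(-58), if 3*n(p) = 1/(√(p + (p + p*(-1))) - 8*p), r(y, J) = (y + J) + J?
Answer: (-318*√58 + 147551*I)/(3*(√58 - 464*I)) ≈ -106.0 - 1.1787e-5*I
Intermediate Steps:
r(y, J) = y + 2*J (r(y, J) = (J + y) + J = y + 2*J)
n(p) = 1/(3*(√p - 8*p)) (n(p) = 1/(3*(√(p + (p + p*(-1))) - 8*p)) = 1/(3*(√(p + (p - p)) - 8*p)) = 1/(3*(√(p + 0) - 8*p)) = 1/(3*(√p - 8*p)))
-r(62, 22) + n(-58) = -(62 + 2*22) + 1/(3*(√(-58) - 8*(-58))) = -(62 + 44) + 1/(3*(I*√58 + 464)) = -1*106 + 1/(3*(464 + I*√58)) = -106 + 1/(3*(464 + I*√58))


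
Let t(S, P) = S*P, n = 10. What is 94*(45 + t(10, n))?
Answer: 13630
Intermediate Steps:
t(S, P) = P*S
94*(45 + t(10, n)) = 94*(45 + 10*10) = 94*(45 + 100) = 94*145 = 13630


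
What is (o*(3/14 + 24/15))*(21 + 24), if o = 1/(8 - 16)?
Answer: -1143/112 ≈ -10.205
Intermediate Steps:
o = -⅛ (o = 1/(-8) = -⅛ ≈ -0.12500)
(o*(3/14 + 24/15))*(21 + 24) = (-(3/14 + 24/15)/8)*(21 + 24) = -(3*(1/14) + 24*(1/15))/8*45 = -(3/14 + 8/5)/8*45 = -⅛*127/70*45 = -127/560*45 = -1143/112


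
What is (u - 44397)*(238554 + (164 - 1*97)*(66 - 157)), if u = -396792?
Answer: -102557471373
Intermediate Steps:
(u - 44397)*(238554 + (164 - 1*97)*(66 - 157)) = (-396792 - 44397)*(238554 + (164 - 1*97)*(66 - 157)) = -441189*(238554 + (164 - 97)*(-91)) = -441189*(238554 + 67*(-91)) = -441189*(238554 - 6097) = -441189*232457 = -102557471373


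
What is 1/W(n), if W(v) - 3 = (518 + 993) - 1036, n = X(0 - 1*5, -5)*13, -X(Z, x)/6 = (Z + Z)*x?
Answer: 1/478 ≈ 0.0020920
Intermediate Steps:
X(Z, x) = -12*Z*x (X(Z, x) = -6*(Z + Z)*x = -6*2*Z*x = -12*Z*x)
n = -3900 (n = -12*(0 - 1*5)*(-5)*13 = -12*(0 - 5)*(-5)*13 = -12*(-5)*(-5)*13 = -300*13 = -3900)
W(v) = 478 (W(v) = 3 + ((518 + 993) - 1036) = 3 + (1511 - 1036) = 3 + 475 = 478)
1/W(n) = 1/478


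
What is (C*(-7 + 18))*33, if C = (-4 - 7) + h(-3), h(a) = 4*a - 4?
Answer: -9801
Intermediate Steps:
h(a) = -4 + 4*a
C = -27 (C = (-4 - 7) + (-4 + 4*(-3)) = -11 + (-4 - 12) = -11 - 16 = -27)
(C*(-7 + 18))*33 = -27*(-7 + 18)*33 = -27*11*33 = -297*33 = -9801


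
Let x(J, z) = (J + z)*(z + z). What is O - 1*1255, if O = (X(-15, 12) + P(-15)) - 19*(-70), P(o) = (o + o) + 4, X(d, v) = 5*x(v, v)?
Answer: 2929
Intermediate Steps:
x(J, z) = 2*z*(J + z) (x(J, z) = (J + z)*(2*z) = 2*z*(J + z))
X(d, v) = 20*v**2 (X(d, v) = 5*(2*v*(v + v)) = 5*(2*v*(2*v)) = 5*(4*v**2) = 20*v**2)
P(o) = 4 + 2*o (P(o) = 2*o + 4 = 4 + 2*o)
O = 4184 (O = (20*12**2 + (4 + 2*(-15))) - 19*(-70) = (20*144 + (4 - 30)) + 1330 = (2880 - 26) + 1330 = 2854 + 1330 = 4184)
O - 1*1255 = 4184 - 1*1255 = 4184 - 1255 = 2929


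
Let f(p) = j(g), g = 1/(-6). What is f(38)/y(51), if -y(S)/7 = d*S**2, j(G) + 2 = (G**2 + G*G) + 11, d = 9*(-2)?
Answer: 163/5899068 ≈ 2.7631e-5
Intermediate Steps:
d = -18
g = -1/6 ≈ -0.16667
j(G) = 9 + 2*G**2 (j(G) = -2 + ((G**2 + G*G) + 11) = -2 + ((G**2 + G**2) + 11) = -2 + (2*G**2 + 11) = -2 + (11 + 2*G**2) = 9 + 2*G**2)
y(S) = 126*S**2 (y(S) = -(-126)*S**2 = 126*S**2)
f(p) = 163/18 (f(p) = 9 + 2*(-1/6)**2 = 9 + 2*(1/36) = 9 + 1/18 = 163/18)
f(38)/y(51) = 163/(18*((126*51**2))) = 163/(18*((126*2601))) = (163/18)/327726 = (163/18)*(1/327726) = 163/5899068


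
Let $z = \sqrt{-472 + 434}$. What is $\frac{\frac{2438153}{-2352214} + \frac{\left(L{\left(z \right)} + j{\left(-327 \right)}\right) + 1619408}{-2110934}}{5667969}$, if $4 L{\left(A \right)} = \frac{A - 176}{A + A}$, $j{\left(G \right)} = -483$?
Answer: $- \frac{35819353635515}{112574219104869695376} - \frac{11 i \sqrt{38}}{227329460987874} \approx -3.1818 \cdot 10^{-7} - 2.9828 \cdot 10^{-13} i$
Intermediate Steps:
$z = i \sqrt{38}$ ($z = \sqrt{-38} = i \sqrt{38} \approx 6.1644 i$)
$L{\left(A \right)} = \frac{-176 + A}{8 A}$ ($L{\left(A \right)} = \frac{\left(A - 176\right) \frac{1}{A + A}}{4} = \frac{\left(-176 + A\right) \frac{1}{2 A}}{4} = \frac{\frac{1}{2} \frac{1}{A} \left(-176 + A\right)}{4} = \frac{-176 + A}{8 A}$)
$\frac{\frac{2438153}{-2352214} + \frac{\left(L{\left(z \right)} + j{\left(-327 \right)}\right) + 1619408}{-2110934}}{5667969} = \frac{\frac{2438153}{-2352214} + \frac{\left(\frac{-176 + i \sqrt{38}}{8 i \sqrt{38}} - 483\right) + 1619408}{-2110934}}{5667969} = \left(2438153 \left(- \frac{1}{2352214}\right) + \left(\left(\frac{- \frac{i \sqrt{38}}{38} \left(-176 + i \sqrt{38}\right)}{8} - 483\right) + 1619408\right) \left(- \frac{1}{2110934}\right)\right) \frac{1}{5667969} = \left(- \frac{2438153}{2352214} + \left(\left(- \frac{i \sqrt{38} \left(-176 + i \sqrt{38}\right)}{304} - 483\right) + 1619408\right) \left(- \frac{1}{2110934}\right)\right) \frac{1}{5667969} = \left(- \frac{2438153}{2352214} + \left(\left(-483 - \frac{i \sqrt{38} \left(-176 + i \sqrt{38}\right)}{304}\right) + 1619408\right) \left(- \frac{1}{2110934}\right)\right) \frac{1}{5667969} = \left(- \frac{2438153}{2352214} + \left(1618925 - \frac{i \sqrt{38} \left(-176 + i \sqrt{38}\right)}{304}\right) \left(- \frac{1}{2110934}\right)\right) \frac{1}{5667969} = \left(- \frac{2438153}{2352214} - \left(\frac{231275}{301562} - \frac{i \sqrt{38} \left(-176 + i \sqrt{38}\right)}{641723936}\right)\right) \frac{1}{5667969} = \left(- \frac{319815646959}{177334589567} + \frac{i \sqrt{38} \left(-176 + i \sqrt{38}\right)}{641723936}\right) \frac{1}{5667969} = - \frac{106605215653}{335042318764493141} + \frac{i \sqrt{38} \left(-176 + i \sqrt{38}\right)}{3637271375805984}$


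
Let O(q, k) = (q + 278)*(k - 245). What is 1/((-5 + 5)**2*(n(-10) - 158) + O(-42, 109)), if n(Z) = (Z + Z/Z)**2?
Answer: -1/32096 ≈ -3.1157e-5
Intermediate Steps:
n(Z) = (1 + Z)**2 (n(Z) = (Z + 1)**2 = (1 + Z)**2)
O(q, k) = (-245 + k)*(278 + q) (O(q, k) = (278 + q)*(-245 + k) = (-245 + k)*(278 + q))
1/((-5 + 5)**2*(n(-10) - 158) + O(-42, 109)) = 1/((-5 + 5)**2*((1 - 10)**2 - 158) + (-68110 - 245*(-42) + 278*109 + 109*(-42))) = 1/(0**2*((-9)**2 - 158) + (-68110 + 10290 + 30302 - 4578)) = 1/(0*(81 - 158) - 32096) = 1/(0*(-77) - 32096) = 1/(0 - 32096) = 1/(-32096) = -1/32096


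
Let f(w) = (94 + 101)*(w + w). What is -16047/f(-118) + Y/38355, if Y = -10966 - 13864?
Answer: -35146261/117673140 ≈ -0.29868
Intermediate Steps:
Y = -24830
f(w) = 390*w (f(w) = 195*(2*w) = 390*w)
-16047/f(-118) + Y/38355 = -16047/(390*(-118)) - 24830/38355 = -16047/(-46020) - 24830*1/38355 = -16047*(-1/46020) - 4966/7671 = 5349/15340 - 4966/7671 = -35146261/117673140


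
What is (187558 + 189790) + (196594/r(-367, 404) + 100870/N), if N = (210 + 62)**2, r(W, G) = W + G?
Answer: 523751988335/1368704 ≈ 3.8266e+5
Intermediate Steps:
r(W, G) = G + W
N = 73984 (N = 272**2 = 73984)
(187558 + 189790) + (196594/r(-367, 404) + 100870/N) = (187558 + 189790) + (196594/(404 - 367) + 100870/73984) = 377348 + (196594/37 + 100870*(1/73984)) = 377348 + (196594*(1/37) + 50435/36992) = 377348 + (196594/37 + 50435/36992) = 377348 + 7274271343/1368704 = 523751988335/1368704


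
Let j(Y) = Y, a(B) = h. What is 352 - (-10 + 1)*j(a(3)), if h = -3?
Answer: 325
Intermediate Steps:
a(B) = -3
352 - (-10 + 1)*j(a(3)) = 352 - (-10 + 1)*(-3) = 352 - (-9)*(-3) = 352 - 1*27 = 352 - 27 = 325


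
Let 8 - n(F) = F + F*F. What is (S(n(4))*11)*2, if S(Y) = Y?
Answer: -264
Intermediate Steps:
n(F) = 8 - F - F**2 (n(F) = 8 - (F + F*F) = 8 - (F + F**2) = 8 + (-F - F**2) = 8 - F - F**2)
(S(n(4))*11)*2 = ((8 - 1*4 - 1*4**2)*11)*2 = ((8 - 4 - 1*16)*11)*2 = ((8 - 4 - 16)*11)*2 = -12*11*2 = -132*2 = -264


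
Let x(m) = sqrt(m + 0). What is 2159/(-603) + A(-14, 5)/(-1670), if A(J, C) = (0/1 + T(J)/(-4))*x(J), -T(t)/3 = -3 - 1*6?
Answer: -2159/603 + 27*I*sqrt(14)/6680 ≈ -3.5804 + 0.015123*I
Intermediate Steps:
T(t) = 27 (T(t) = -3*(-3 - 1*6) = -3*(-3 - 6) = -3*(-9) = 27)
x(m) = sqrt(m)
A(J, C) = -27*sqrt(J)/4 (A(J, C) = (0/1 + 27/(-4))*sqrt(J) = (0*1 + 27*(-1/4))*sqrt(J) = (0 - 27/4)*sqrt(J) = -27*sqrt(J)/4)
2159/(-603) + A(-14, 5)/(-1670) = 2159/(-603) - 27*I*sqrt(14)/4/(-1670) = 2159*(-1/603) - 27*I*sqrt(14)/4*(-1/1670) = -2159/603 - 27*I*sqrt(14)/4*(-1/1670) = -2159/603 + 27*I*sqrt(14)/6680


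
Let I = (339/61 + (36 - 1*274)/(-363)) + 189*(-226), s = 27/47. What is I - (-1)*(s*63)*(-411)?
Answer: -59927305642/1040721 ≈ -57583.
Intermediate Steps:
s = 27/47 (s = 27*(1/47) = 27/47 ≈ 0.57447)
I = -945678527/22143 (I = (339*(1/61) + (36 - 274)*(-1/363)) - 42714 = (339/61 - 238*(-1/363)) - 42714 = (339/61 + 238/363) - 42714 = 137575/22143 - 42714 = -945678527/22143 ≈ -42708.)
I - (-1)*(s*63)*(-411) = -945678527/22143 - (-1)*((27/47)*63)*(-411) = -945678527/22143 - (-1)*(1701/47)*(-411) = -945678527/22143 - (-1)*(-699111)/47 = -945678527/22143 - 1*699111/47 = -945678527/22143 - 699111/47 = -59927305642/1040721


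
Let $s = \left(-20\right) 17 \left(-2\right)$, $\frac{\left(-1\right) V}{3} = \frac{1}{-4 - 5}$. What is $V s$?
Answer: $\frac{680}{3} \approx 226.67$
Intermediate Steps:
$V = \frac{1}{3}$ ($V = - \frac{3}{-4 - 5} = - \frac{3}{-9} = \left(-3\right) \left(- \frac{1}{9}\right) = \frac{1}{3} \approx 0.33333$)
$s = 680$ ($s = \left(-340\right) \left(-2\right) = 680$)
$V s = \frac{1}{3} \cdot 680 = \frac{680}{3}$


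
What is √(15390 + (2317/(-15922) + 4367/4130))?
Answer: √4159486422467103315/16439465 ≈ 124.06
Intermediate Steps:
√(15390 + (2317/(-15922) + 4367/4130)) = √(15390 + (2317*(-1/15922) + 4367*(1/4130))) = √(15390 + (-2317/15922 + 4367/4130)) = √(15390 + 14990541/16439465) = √(253018356891/16439465) = √4159486422467103315/16439465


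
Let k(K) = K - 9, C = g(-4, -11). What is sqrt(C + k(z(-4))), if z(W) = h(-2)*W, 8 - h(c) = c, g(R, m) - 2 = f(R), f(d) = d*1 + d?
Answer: I*sqrt(55) ≈ 7.4162*I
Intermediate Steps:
f(d) = 2*d (f(d) = d + d = 2*d)
g(R, m) = 2 + 2*R
h(c) = 8 - c
C = -6 (C = 2 + 2*(-4) = 2 - 8 = -6)
z(W) = 10*W (z(W) = (8 - 1*(-2))*W = (8 + 2)*W = 10*W)
k(K) = -9 + K
sqrt(C + k(z(-4))) = sqrt(-6 + (-9 + 10*(-4))) = sqrt(-6 + (-9 - 40)) = sqrt(-6 - 49) = sqrt(-55) = I*sqrt(55)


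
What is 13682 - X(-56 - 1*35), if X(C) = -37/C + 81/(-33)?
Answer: 13697732/1001 ≈ 13684.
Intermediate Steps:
X(C) = -27/11 - 37/C (X(C) = -37/C + 81*(-1/33) = -37/C - 27/11 = -27/11 - 37/C)
13682 - X(-56 - 1*35) = 13682 - (-27/11 - 37/(-56 - 1*35)) = 13682 - (-27/11 - 37/(-56 - 35)) = 13682 - (-27/11 - 37/(-91)) = 13682 - (-27/11 - 37*(-1/91)) = 13682 - (-27/11 + 37/91) = 13682 - 1*(-2050/1001) = 13682 + 2050/1001 = 13697732/1001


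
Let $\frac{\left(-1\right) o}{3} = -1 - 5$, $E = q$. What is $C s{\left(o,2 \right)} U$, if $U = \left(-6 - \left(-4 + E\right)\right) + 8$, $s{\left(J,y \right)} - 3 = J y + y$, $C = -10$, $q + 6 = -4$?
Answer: $-6560$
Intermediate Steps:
$q = -10$ ($q = -6 - 4 = -10$)
$E = -10$
$o = 18$ ($o = - 3 \left(-1 - 5\right) = \left(-3\right) \left(-6\right) = 18$)
$s{\left(J,y \right)} = 3 + y + J y$ ($s{\left(J,y \right)} = 3 + \left(J y + y\right) = 3 + \left(y + J y\right) = 3 + y + J y$)
$U = 16$ ($U = \left(-6 + \left(4 - -10\right)\right) + 8 = \left(-6 + \left(4 + 10\right)\right) + 8 = \left(-6 + 14\right) + 8 = 8 + 8 = 16$)
$C s{\left(o,2 \right)} U = - 10 \left(3 + 2 + 18 \cdot 2\right) 16 = - 10 \left(3 + 2 + 36\right) 16 = \left(-10\right) 41 \cdot 16 = \left(-410\right) 16 = -6560$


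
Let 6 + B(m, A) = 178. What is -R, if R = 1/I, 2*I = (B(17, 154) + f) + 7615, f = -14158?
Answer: 2/6371 ≈ 0.00031392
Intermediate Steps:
B(m, A) = 172 (B(m, A) = -6 + 178 = 172)
I = -6371/2 (I = ((172 - 14158) + 7615)/2 = (-13986 + 7615)/2 = (1/2)*(-6371) = -6371/2 ≈ -3185.5)
R = -2/6371 (R = 1/(-6371/2) = -2/6371 ≈ -0.00031392)
-R = -1*(-2/6371) = 2/6371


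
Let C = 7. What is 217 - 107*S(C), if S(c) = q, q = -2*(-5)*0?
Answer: 217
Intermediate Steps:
q = 0 (q = 10*0 = 0)
S(c) = 0
217 - 107*S(C) = 217 - 107*0 = 217 + 0 = 217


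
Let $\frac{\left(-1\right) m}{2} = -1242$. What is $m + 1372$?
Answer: $3856$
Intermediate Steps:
$m = 2484$ ($m = \left(-2\right) \left(-1242\right) = 2484$)
$m + 1372 = 2484 + 1372 = 3856$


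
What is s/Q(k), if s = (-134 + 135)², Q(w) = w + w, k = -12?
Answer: -1/24 ≈ -0.041667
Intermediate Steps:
Q(w) = 2*w
s = 1 (s = 1² = 1)
s/Q(k) = 1/(2*(-12)) = 1/(-24) = 1*(-1/24) = -1/24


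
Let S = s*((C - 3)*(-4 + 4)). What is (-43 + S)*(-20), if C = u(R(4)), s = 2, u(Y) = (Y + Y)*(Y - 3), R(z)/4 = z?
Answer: 860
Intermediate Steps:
R(z) = 4*z
u(Y) = 2*Y*(-3 + Y) (u(Y) = (2*Y)*(-3 + Y) = 2*Y*(-3 + Y))
C = 416 (C = 2*(4*4)*(-3 + 4*4) = 2*16*(-3 + 16) = 2*16*13 = 416)
S = 0 (S = 2*((416 - 3)*(-4 + 4)) = 2*(413*0) = 2*0 = 0)
(-43 + S)*(-20) = (-43 + 0)*(-20) = -43*(-20) = 860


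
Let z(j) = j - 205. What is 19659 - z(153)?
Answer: 19711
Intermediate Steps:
z(j) = -205 + j
19659 - z(153) = 19659 - (-205 + 153) = 19659 - 1*(-52) = 19659 + 52 = 19711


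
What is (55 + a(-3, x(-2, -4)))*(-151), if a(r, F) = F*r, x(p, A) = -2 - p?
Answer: -8305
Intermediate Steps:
(55 + a(-3, x(-2, -4)))*(-151) = (55 + (-2 - 1*(-2))*(-3))*(-151) = (55 + (-2 + 2)*(-3))*(-151) = (55 + 0*(-3))*(-151) = (55 + 0)*(-151) = 55*(-151) = -8305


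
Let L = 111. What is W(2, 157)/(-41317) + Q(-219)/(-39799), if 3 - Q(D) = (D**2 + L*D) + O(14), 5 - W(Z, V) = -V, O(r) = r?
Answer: 971236733/1644375283 ≈ 0.59064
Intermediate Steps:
W(Z, V) = 5 + V (W(Z, V) = 5 - (-1)*V = 5 + V)
Q(D) = -11 - D**2 - 111*D (Q(D) = 3 - ((D**2 + 111*D) + 14) = 3 - (14 + D**2 + 111*D) = 3 + (-14 - D**2 - 111*D) = -11 - D**2 - 111*D)
W(2, 157)/(-41317) + Q(-219)/(-39799) = (5 + 157)/(-41317) + (-11 - 1*(-219)**2 - 111*(-219))/(-39799) = 162*(-1/41317) + (-11 - 1*47961 + 24309)*(-1/39799) = -162/41317 + (-11 - 47961 + 24309)*(-1/39799) = -162/41317 - 23663*(-1/39799) = -162/41317 + 23663/39799 = 971236733/1644375283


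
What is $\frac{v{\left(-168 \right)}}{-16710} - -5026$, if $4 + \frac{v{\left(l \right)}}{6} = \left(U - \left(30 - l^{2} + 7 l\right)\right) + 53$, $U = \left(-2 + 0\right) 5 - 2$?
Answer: $\frac{13968003}{2785} \approx 5015.4$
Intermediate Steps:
$U = -12$ ($U = \left(-2\right) 5 - 2 = -10 - 2 = -12$)
$v{\left(l \right)} = 42 - 42 l + 6 l^{2}$ ($v{\left(l \right)} = -24 + 6 \left(\left(-12 - \left(30 - l^{2} + 7 l\right)\right) + 53\right) = -24 + 6 \left(\left(-42 + l^{2} - 7 l\right) + 53\right) = -24 + 6 \left(11 + l^{2} - 7 l\right) = -24 + \left(66 - 42 l + 6 l^{2}\right) = 42 - 42 l + 6 l^{2}$)
$\frac{v{\left(-168 \right)}}{-16710} - -5026 = \frac{42 - -7056 + 6 \left(-168\right)^{2}}{-16710} - -5026 = \left(42 + 7056 + 6 \cdot 28224\right) \left(- \frac{1}{16710}\right) + 5026 = \left(42 + 7056 + 169344\right) \left(- \frac{1}{16710}\right) + 5026 = 176442 \left(- \frac{1}{16710}\right) + 5026 = - \frac{29407}{2785} + 5026 = \frac{13968003}{2785}$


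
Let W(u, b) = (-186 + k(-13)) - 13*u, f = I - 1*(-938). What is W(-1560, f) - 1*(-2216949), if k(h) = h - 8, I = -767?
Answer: 2237022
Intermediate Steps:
k(h) = -8 + h
f = 171 (f = -767 - 1*(-938) = -767 + 938 = 171)
W(u, b) = -207 - 13*u (W(u, b) = (-186 + (-8 - 13)) - 13*u = (-186 - 21) - 13*u = -207 - 13*u)
W(-1560, f) - 1*(-2216949) = (-207 - 13*(-1560)) - 1*(-2216949) = (-207 + 20280) + 2216949 = 20073 + 2216949 = 2237022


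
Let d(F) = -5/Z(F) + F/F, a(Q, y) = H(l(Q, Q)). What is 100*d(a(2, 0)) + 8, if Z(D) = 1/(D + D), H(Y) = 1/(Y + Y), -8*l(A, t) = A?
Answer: 2108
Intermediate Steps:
l(A, t) = -A/8
H(Y) = 1/(2*Y)
a(Q, y) = -4/Q (a(Q, y) = 1/(2*((-Q/8))) = (-8/Q)/2 = -4/Q)
Z(D) = 1/(2*D)
d(F) = 1 - 10*F (d(F) = -5*2*F + F/F = -10*F + 1 = 1 - 10*F)
100*d(a(2, 0)) + 8 = 100*(1 - (-40)/2) + 8 = 100*(1 - 10*(-2)) + 8 = 100*(1 + 20) + 8 = 100*21 + 8 = 2100 + 8 = 2108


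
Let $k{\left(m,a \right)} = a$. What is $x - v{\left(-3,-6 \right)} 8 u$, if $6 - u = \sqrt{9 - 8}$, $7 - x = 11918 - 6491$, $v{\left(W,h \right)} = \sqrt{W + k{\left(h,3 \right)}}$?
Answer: $-5420$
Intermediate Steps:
$v{\left(W,h \right)} = \sqrt{3 + W}$ ($v{\left(W,h \right)} = \sqrt{W + 3} = \sqrt{3 + W}$)
$x = -5420$ ($x = 7 - \left(11918 - 6491\right) = 7 - 5427 = -5420$)
$u = 5$ ($u = 6 - \sqrt{9 - 8} = 6 - \sqrt{1} = 6 - 1 = 5$)
$x - v{\left(-3,-6 \right)} 8 u = -5420 - \sqrt{3 - 3} \cdot 8 \cdot 5 = -5420 - \sqrt{0} \cdot 8 \cdot 5 = -5420 - 0 \cdot 8 \cdot 5 = -5420 - 0 \cdot 5 = -5420 - 0 = -5420 + 0 = -5420$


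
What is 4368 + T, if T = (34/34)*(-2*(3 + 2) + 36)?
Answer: 4394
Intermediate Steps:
T = 26 (T = (34*(1/34))*(-2*5 + 36) = 1*(-10 + 36) = 1*26 = 26)
4368 + T = 4368 + 26 = 4394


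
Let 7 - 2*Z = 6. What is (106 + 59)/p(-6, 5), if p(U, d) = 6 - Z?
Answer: 30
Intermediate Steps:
Z = 1/2 (Z = 7/2 - 1/2*6 = 7/2 - 3 = 1/2 ≈ 0.50000)
p(U, d) = 11/2 (p(U, d) = 6 - 1*1/2 = 6 - 1/2 = 11/2)
(106 + 59)/p(-6, 5) = (106 + 59)/(11/2) = 165*(2/11) = 30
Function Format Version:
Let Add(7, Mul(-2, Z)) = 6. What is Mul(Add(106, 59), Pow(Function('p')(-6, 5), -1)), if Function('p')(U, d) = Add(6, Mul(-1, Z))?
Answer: 30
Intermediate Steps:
Z = Rational(1, 2) (Z = Add(Rational(7, 2), Mul(Rational(-1, 2), 6)) = Add(Rational(7, 2), -3) = Rational(1, 2) ≈ 0.50000)
Function('p')(U, d) = Rational(11, 2) (Function('p')(U, d) = Add(6, Mul(-1, Rational(1, 2))) = Add(6, Rational(-1, 2)) = Rational(11, 2))
Mul(Add(106, 59), Pow(Function('p')(-6, 5), -1)) = Mul(Add(106, 59), Pow(Rational(11, 2), -1)) = Mul(165, Rational(2, 11)) = 30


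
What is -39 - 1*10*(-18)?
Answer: 141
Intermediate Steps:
-39 - 1*10*(-18) = -39 - 10*(-18) = -39 + 180 = 141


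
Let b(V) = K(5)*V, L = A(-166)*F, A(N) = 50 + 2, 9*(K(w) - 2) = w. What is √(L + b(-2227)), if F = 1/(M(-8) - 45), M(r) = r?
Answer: I*√143904593/159 ≈ 75.447*I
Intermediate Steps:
K(w) = 2 + w/9
A(N) = 52
F = -1/53 (F = 1/(-8 - 45) = 1/(-53) = -1/53 ≈ -0.018868)
L = -52/53 (L = 52*(-1/53) = -52/53 ≈ -0.98113)
b(V) = 23*V/9 (b(V) = (2 + (⅑)*5)*V = (2 + 5/9)*V = 23*V/9)
√(L + b(-2227)) = √(-52/53 + (23/9)*(-2227)) = √(-52/53 - 51221/9) = √(-2715181/477) = I*√143904593/159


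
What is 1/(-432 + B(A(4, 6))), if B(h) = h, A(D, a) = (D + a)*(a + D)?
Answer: -1/332 ≈ -0.0030120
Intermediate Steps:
A(D, a) = (D + a)² (A(D, a) = (D + a)*(D + a) = (D + a)²)
1/(-432 + B(A(4, 6))) = 1/(-432 + (4 + 6)²) = 1/(-432 + 10²) = 1/(-432 + 100) = 1/(-332) = -1/332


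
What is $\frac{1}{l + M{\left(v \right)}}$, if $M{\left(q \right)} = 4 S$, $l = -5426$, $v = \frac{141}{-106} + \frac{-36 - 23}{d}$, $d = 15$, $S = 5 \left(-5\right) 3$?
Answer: $- \frac{1}{5726} \approx -0.00017464$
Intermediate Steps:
$S = -75$ ($S = \left(-25\right) 3 = -75$)
$v = - \frac{8369}{1590}$ ($v = \frac{141}{-106} + \frac{-36 - 23}{15} = 141 \left(- \frac{1}{106}\right) - \frac{59}{15} = - \frac{141}{106} - \frac{59}{15} = - \frac{8369}{1590} \approx -5.2635$)
$M{\left(q \right)} = -300$ ($M{\left(q \right)} = 4 \left(-75\right) = -300$)
$\frac{1}{l + M{\left(v \right)}} = \frac{1}{-5426 - 300} = \frac{1}{-5726} = - \frac{1}{5726}$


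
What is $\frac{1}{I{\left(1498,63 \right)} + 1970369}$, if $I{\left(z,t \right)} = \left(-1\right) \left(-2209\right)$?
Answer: $\frac{1}{1972578} \approx 5.0695 \cdot 10^{-7}$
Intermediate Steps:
$I{\left(z,t \right)} = 2209$
$\frac{1}{I{\left(1498,63 \right)} + 1970369} = \frac{1}{2209 + 1970369} = \frac{1}{1972578}$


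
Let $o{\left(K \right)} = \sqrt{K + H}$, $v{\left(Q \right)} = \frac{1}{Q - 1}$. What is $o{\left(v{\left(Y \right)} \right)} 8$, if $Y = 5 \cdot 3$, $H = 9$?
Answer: $\frac{4 \sqrt{1778}}{7} \approx 24.095$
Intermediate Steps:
$Y = 15$
$v{\left(Q \right)} = \frac{1}{-1 + Q}$
$o{\left(K \right)} = \sqrt{9 + K}$ ($o{\left(K \right)} = \sqrt{K + 9} = \sqrt{9 + K}$)
$o{\left(v{\left(Y \right)} \right)} 8 = \sqrt{9 + \frac{1}{-1 + 15}} \cdot 8 = \sqrt{9 + \frac{1}{14}} \cdot 8 = \sqrt{\frac{127}{14}} \cdot 8 = \frac{\sqrt{1778}}{14} \cdot 8 = \frac{4 \sqrt{1778}}{7}$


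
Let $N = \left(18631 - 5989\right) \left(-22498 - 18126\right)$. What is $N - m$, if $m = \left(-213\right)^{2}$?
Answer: $-513613977$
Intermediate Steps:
$N = -513568608$ ($N = 12642 \left(-40624\right) = -513568608$)
$m = 45369$
$N - m = -513568608 - 45369 = -513613977$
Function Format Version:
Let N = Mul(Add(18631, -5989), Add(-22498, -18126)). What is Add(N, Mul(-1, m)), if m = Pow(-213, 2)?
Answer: -513613977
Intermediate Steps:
N = -513568608 (N = Mul(12642, -40624) = -513568608)
m = 45369
Add(N, Mul(-1, m)) = Add(-513568608, Mul(-1, 45369)) = Add(-513568608, -45369) = -513613977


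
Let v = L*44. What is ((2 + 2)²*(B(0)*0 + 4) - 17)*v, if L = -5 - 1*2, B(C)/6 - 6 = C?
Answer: -14476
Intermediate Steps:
B(C) = 36 + 6*C
L = -7 (L = -5 - 2 = -7)
v = -308 (v = -7*44 = -308)
((2 + 2)²*(B(0)*0 + 4) - 17)*v = ((2 + 2)²*((36 + 6*0)*0 + 4) - 17)*(-308) = (4²*((36 + 0)*0 + 4) - 17)*(-308) = (16*(36*0 + 4) - 17)*(-308) = (16*(0 + 4) - 17)*(-308) = (16*4 - 17)*(-308) = (64 - 17)*(-308) = 47*(-308) = -14476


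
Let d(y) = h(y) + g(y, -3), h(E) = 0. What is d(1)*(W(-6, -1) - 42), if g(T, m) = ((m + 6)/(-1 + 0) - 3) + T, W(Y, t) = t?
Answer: 215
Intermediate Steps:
g(T, m) = -9 + T - m (g(T, m) = ((6 + m)/(-1) - 3) + T = ((6 + m)*(-1) - 3) + T = ((-6 - m) - 3) + T = (-9 - m) + T = -9 + T - m)
d(y) = -6 + y (d(y) = 0 + (-9 + y - 1*(-3)) = 0 + (-9 + y + 3) = 0 + (-6 + y) = -6 + y)
d(1)*(W(-6, -1) - 42) = (-6 + 1)*(-1 - 42) = -5*(-43) = 215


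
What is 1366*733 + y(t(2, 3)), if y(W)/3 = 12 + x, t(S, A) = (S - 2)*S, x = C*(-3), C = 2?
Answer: 1001296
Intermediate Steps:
x = -6 (x = 2*(-3) = -6)
t(S, A) = S*(-2 + S) (t(S, A) = (-2 + S)*S = S*(-2 + S))
y(W) = 18 (y(W) = 3*(12 - 6) = 3*6 = 18)
1366*733 + y(t(2, 3)) = 1366*733 + 18 = 1001278 + 18 = 1001296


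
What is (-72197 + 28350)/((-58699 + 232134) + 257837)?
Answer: -43847/431272 ≈ -0.10167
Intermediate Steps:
(-72197 + 28350)/((-58699 + 232134) + 257837) = -43847/(173435 + 257837) = -43847/431272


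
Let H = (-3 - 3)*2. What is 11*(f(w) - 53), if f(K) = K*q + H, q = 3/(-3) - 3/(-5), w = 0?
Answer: -715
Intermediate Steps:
H = -12 (H = -6*2 = -12)
q = -⅖ (q = 3*(-⅓) - 3*(-⅕) = -1 + ⅗ = -⅖ ≈ -0.40000)
f(K) = -12 - 2*K/5 (f(K) = K*(-⅖) - 12 = -2*K/5 - 12 = -12 - 2*K/5)
11*(f(w) - 53) = 11*((-12 - ⅖*0) - 53) = 11*((-12 + 0) - 53) = 11*(-12 - 53) = 11*(-65) = -715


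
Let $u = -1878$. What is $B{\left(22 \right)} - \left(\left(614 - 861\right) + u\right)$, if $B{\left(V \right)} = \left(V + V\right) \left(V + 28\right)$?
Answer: $4325$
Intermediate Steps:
$B{\left(V \right)} = 2 V \left(28 + V\right)$
$B{\left(22 \right)} - \left(\left(614 - 861\right) + u\right) = 2 \cdot 22 \left(28 + 22\right) - \left(\left(614 - 861\right) - 1878\right) = 2 \cdot 22 \cdot 50 - \left(-247 - 1878\right) = 2200 - -2125 = 2200 + 2125 = 4325$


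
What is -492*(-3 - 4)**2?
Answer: -24108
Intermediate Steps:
-492*(-3 - 4)**2 = -492*(-7)**2 = -492*49 = -24108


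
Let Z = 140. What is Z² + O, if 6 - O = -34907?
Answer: 54513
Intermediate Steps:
O = 34913 (O = 6 - 1*(-34907) = 6 + 34907 = 34913)
Z² + O = 140² + 34913 = 19600 + 34913 = 54513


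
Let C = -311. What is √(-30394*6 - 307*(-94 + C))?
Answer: 29*I*√69 ≈ 240.89*I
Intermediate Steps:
√(-30394*6 - 307*(-94 + C)) = √(-30394*6 - 307*(-94 - 311)) = √(-182364 - 307*(-405)) = √(-182364 + 124335) = √(-58029) = 29*I*√69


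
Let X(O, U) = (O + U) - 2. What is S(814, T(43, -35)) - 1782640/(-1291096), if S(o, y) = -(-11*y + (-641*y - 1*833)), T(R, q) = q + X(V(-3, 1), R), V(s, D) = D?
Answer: 871228469/161387 ≈ 5398.4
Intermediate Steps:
X(O, U) = -2 + O + U
T(R, q) = -1 + R + q (T(R, q) = q + (-2 + 1 + R) = q + (-1 + R) = -1 + R + q)
S(o, y) = 833 + 652*y (S(o, y) = -(-11*y + (-641*y - 833)) = -(-11*y + (-833 - 641*y)) = -(-833 - 652*y) = 833 + 652*y)
S(814, T(43, -35)) - 1782640/(-1291096) = (833 + 652*(-1 + 43 - 35)) - 1782640/(-1291096) = (833 + 652*7) - 1782640*(-1/1291096) = (833 + 4564) + 222830/161387 = 5397 + 222830/161387 = 871228469/161387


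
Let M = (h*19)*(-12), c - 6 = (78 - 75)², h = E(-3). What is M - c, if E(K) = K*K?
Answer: -2067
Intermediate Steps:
E(K) = K²
h = 9 (h = (-3)² = 9)
c = 15 (c = 6 + (78 - 75)² = 6 + 3² = 6 + 9 = 15)
M = -2052 (M = (9*19)*(-12) = 171*(-12) = -2052)
M - c = -2052 - 1*15 = -2052 - 15 = -2067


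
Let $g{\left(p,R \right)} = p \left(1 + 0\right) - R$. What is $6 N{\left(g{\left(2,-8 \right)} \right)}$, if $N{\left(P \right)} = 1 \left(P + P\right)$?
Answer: $120$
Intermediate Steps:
$g{\left(p,R \right)} = p - R$ ($g{\left(p,R \right)} = p 1 - R = p - R$)
$N{\left(P \right)} = 2 P$ ($N{\left(P \right)} = 1 \cdot 2 P = 2 P$)
$6 N{\left(g{\left(2,-8 \right)} \right)} = 6 \cdot 2 \left(2 - -8\right) = 6 \cdot 2 \left(2 + 8\right) = 6 \cdot 2 \cdot 10 = 6 \cdot 20 = 120$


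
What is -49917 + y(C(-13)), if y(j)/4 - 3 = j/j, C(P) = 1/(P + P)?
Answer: -49901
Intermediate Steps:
C(P) = 1/(2*P)
y(j) = 16 (y(j) = 12 + 4*(j/j) = 12 + 4*1 = 12 + 4 = 16)
-49917 + y(C(-13)) = -49917 + 16 = -49901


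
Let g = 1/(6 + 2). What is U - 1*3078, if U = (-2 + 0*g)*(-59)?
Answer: -2960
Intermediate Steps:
g = 1/8 ≈ 0.12500
U = 118 (U = (-2 + 0*(1/8))*(-59) = (-2 + 0)*(-59) = -2*(-59) = 118)
U - 1*3078 = 118 - 1*3078 = 118 - 3078 = -2960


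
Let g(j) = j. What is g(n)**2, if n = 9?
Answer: 81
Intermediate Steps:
g(n)**2 = 9**2 = 81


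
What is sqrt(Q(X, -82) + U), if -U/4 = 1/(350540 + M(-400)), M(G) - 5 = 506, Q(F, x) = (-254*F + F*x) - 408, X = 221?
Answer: 2*I*sqrt(2300338195033317)/351051 ≈ 273.25*I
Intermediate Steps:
Q(F, x) = -408 - 254*F + F*x
M(G) = 511 (M(G) = 5 + 506 = 511)
U = -4/351051 (U = -4/(350540 + 511) = -4/351051 ≈ -1.1394e-5)
sqrt(Q(X, -82) + U) = sqrt((-408 - 254*221 + 221*(-82)) - 4/351051) = sqrt((-408 - 56134 - 18122) - 4/351051) = sqrt(-74664 - 4/351051) = sqrt(-26210871868/351051) = 2*I*sqrt(2300338195033317)/351051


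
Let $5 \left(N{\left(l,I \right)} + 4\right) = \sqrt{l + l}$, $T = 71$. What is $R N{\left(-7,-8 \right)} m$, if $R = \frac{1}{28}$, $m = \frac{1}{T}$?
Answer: $- \frac{1}{497} + \frac{i \sqrt{14}}{9940} \approx -0.0020121 + 0.00037642 i$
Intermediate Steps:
$m = \frac{1}{71} \approx 0.014085$
$R = \frac{1}{28} \approx 0.035714$
$N{\left(l,I \right)} = -4 + \frac{\sqrt{2} \sqrt{l}}{5}$ ($N{\left(l,I \right)} = -4 + \frac{\sqrt{l + l}}{5} = -4 + \frac{\sqrt{2 l}}{5} = -4 + \frac{\sqrt{2} \sqrt{l}}{5}$)
$R N{\left(-7,-8 \right)} m = \frac{-4 + \frac{\sqrt{2} \sqrt{-7}}{5}}{28} \cdot \frac{1}{71} = \frac{-4 + \frac{\sqrt{2} i \sqrt{7}}{5}}{28} \cdot \frac{1}{71} = \frac{-4 + \frac{i \sqrt{14}}{5}}{28} \cdot \frac{1}{71} = \left(- \frac{1}{7} + \frac{i \sqrt{14}}{140}\right) \frac{1}{71} = - \frac{1}{497} + \frac{i \sqrt{14}}{9940}$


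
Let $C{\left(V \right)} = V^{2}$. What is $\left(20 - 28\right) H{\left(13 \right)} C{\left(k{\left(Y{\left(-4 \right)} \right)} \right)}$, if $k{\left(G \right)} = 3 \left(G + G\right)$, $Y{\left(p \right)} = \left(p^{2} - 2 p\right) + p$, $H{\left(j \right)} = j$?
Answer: $-1497600$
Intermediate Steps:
$Y{\left(p \right)} = p^{2} - p$
$k{\left(G \right)} = 6 G$ ($k{\left(G \right)} = 3 \cdot 2 G = 6 G$)
$\left(20 - 28\right) H{\left(13 \right)} C{\left(k{\left(Y{\left(-4 \right)} \right)} \right)} = \left(20 - 28\right) 13 \left(6 \left(- 4 \left(-1 - 4\right)\right)\right)^{2} = \left(-8\right) 13 \left(6 \left(\left(-4\right) \left(-5\right)\right)\right)^{2} = - 104 \left(6 \cdot 20\right)^{2} = - 104 \cdot 120^{2} = \left(-104\right) 14400 = -1497600$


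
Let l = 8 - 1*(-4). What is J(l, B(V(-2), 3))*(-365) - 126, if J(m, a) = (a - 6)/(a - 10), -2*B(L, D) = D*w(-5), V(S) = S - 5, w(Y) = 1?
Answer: -8373/23 ≈ -364.04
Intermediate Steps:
V(S) = -5 + S
B(L, D) = -D/2
l = 12 (l = 8 + 4 = 12)
J(m, a) = (-6 + a)/(-10 + a)
J(l, B(V(-2), 3))*(-365) - 126 = ((-6 - ½*3)/(-10 - ½*3))*(-365) - 126 = ((-6 - 3/2)/(-10 - 3/2))*(-365) - 126 = (-15/2/(-23/2))*(-365) - 126 = -2/23*(-15/2)*(-365) - 126 = (15/23)*(-365) - 126 = -5475/23 - 126 = -8373/23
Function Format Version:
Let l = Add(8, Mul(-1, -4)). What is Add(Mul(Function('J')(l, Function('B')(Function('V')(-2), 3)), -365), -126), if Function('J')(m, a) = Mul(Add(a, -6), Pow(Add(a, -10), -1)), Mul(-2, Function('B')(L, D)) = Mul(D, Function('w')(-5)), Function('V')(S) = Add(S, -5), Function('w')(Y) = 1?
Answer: Rational(-8373, 23) ≈ -364.04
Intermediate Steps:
Function('V')(S) = Add(-5, S)
Function('B')(L, D) = Mul(Rational(-1, 2), D) (Function('B')(L, D) = Mul(Rational(-1, 2), Mul(D, 1)) = Mul(Rational(-1, 2), D))
l = 12 (l = Add(8, 4) = 12)
Function('J')(m, a) = Mul(Pow(Add(-10, a), -1), Add(-6, a)) (Function('J')(m, a) = Mul(Add(-6, a), Pow(Add(-10, a), -1)) = Mul(Pow(Add(-10, a), -1), Add(-6, a)))
Add(Mul(Function('J')(l, Function('B')(Function('V')(-2), 3)), -365), -126) = Add(Mul(Mul(Pow(Add(-10, Mul(Rational(-1, 2), 3)), -1), Add(-6, Mul(Rational(-1, 2), 3))), -365), -126) = Add(Mul(Mul(Pow(Add(-10, Rational(-3, 2)), -1), Add(-6, Rational(-3, 2))), -365), -126) = Add(Mul(Mul(Pow(Rational(-23, 2), -1), Rational(-15, 2)), -365), -126) = Add(Mul(Mul(Rational(-2, 23), Rational(-15, 2)), -365), -126) = Add(Mul(Rational(15, 23), -365), -126) = Add(Rational(-5475, 23), -126) = Rational(-8373, 23)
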